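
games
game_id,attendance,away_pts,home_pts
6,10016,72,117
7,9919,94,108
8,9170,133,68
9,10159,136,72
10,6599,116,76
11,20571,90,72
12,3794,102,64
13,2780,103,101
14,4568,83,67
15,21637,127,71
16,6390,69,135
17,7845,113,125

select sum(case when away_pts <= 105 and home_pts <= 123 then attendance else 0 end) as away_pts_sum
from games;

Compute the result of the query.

game_id=6: ✓ → 10016
game_id=7: ✓ → 9919
game_id=8: ✗
game_id=9: ✗
game_id=10: ✗
game_id=11: ✓ → 20571
game_id=12: ✓ → 3794
game_id=13: ✓ → 2780
game_id=14: ✓ → 4568
game_id=15: ✗
game_id=16: ✗
game_id=17: ✗
away_pts_sum = 10016 + 9919 + 20571 + 3794 + 2780 + 4568 = 51648

51648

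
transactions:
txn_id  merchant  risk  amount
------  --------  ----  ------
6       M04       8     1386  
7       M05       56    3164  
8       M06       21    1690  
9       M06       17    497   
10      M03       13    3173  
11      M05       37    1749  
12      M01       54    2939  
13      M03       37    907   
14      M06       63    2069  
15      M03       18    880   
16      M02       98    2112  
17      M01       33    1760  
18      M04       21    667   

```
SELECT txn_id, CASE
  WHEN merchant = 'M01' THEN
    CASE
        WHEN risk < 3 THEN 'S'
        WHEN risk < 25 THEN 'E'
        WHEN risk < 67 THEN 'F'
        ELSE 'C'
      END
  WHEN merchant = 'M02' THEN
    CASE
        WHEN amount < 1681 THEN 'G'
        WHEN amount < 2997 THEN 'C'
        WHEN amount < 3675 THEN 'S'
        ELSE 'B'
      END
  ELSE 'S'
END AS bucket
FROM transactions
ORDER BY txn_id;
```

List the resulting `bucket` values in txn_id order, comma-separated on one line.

txn_id=6: merchant='M04' → outer ELSE → S
txn_id=7: merchant='M05' → outer ELSE → S
txn_id=8: merchant='M06' → outer ELSE → S
txn_id=9: merchant='M06' → outer ELSE → S
txn_id=10: merchant='M03' → outer ELSE → S
txn_id=11: merchant='M05' → outer ELSE → S
txn_id=12: merchant='M01' → inner[risk < 67] → F
txn_id=13: merchant='M03' → outer ELSE → S
txn_id=14: merchant='M06' → outer ELSE → S
txn_id=15: merchant='M03' → outer ELSE → S
txn_id=16: merchant='M02' → inner[amount < 2997] → C
txn_id=17: merchant='M01' → inner[risk < 67] → F
txn_id=18: merchant='M04' → outer ELSE → S

S, S, S, S, S, S, F, S, S, S, C, F, S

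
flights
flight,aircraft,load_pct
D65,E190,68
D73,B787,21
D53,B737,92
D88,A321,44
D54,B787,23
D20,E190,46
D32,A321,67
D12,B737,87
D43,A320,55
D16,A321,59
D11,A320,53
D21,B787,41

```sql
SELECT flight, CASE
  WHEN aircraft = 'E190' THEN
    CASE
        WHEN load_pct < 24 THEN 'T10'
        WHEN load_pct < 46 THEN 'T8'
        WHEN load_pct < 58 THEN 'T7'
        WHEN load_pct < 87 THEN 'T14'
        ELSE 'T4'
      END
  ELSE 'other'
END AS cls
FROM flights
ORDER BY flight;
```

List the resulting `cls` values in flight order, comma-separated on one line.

other, other, other, T7, other, other, other, other, other, T14, other, other

flight=D11: aircraft='A320' → outer ELSE → other
flight=D12: aircraft='B737' → outer ELSE → other
flight=D16: aircraft='A321' → outer ELSE → other
flight=D20: aircraft='E190' → inner[load_pct < 58] → T7
flight=D21: aircraft='B787' → outer ELSE → other
flight=D32: aircraft='A321' → outer ELSE → other
flight=D43: aircraft='A320' → outer ELSE → other
flight=D53: aircraft='B737' → outer ELSE → other
flight=D54: aircraft='B787' → outer ELSE → other
flight=D65: aircraft='E190' → inner[load_pct < 87] → T14
flight=D73: aircraft='B787' → outer ELSE → other
flight=D88: aircraft='A321' → outer ELSE → other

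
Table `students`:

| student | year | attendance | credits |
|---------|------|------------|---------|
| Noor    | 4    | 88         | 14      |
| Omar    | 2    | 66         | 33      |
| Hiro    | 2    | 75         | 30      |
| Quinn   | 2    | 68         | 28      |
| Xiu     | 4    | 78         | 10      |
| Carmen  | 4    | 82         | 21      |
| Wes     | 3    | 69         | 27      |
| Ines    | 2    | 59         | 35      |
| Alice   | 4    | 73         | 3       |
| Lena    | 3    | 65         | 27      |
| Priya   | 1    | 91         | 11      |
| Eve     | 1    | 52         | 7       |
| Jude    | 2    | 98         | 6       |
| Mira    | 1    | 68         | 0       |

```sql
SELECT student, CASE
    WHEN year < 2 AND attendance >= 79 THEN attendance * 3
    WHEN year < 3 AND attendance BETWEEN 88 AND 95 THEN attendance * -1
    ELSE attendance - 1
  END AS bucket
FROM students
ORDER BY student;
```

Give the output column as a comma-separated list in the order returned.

72, 81, 51, 74, 58, 97, 64, 67, 87, 65, 273, 67, 68, 77

student=Alice: ELSE → 72
student=Carmen: ELSE → 81
student=Eve: ELSE → 51
student=Hiro: ELSE → 74
student=Ines: ELSE → 58
student=Jude: ELSE → 97
student=Lena: ELSE → 64
student=Mira: ELSE → 67
student=Noor: ELSE → 87
student=Omar: ELSE → 65
student=Priya: year < 2 AND attendance >= 79 → 273
student=Quinn: ELSE → 67
student=Wes: ELSE → 68
student=Xiu: ELSE → 77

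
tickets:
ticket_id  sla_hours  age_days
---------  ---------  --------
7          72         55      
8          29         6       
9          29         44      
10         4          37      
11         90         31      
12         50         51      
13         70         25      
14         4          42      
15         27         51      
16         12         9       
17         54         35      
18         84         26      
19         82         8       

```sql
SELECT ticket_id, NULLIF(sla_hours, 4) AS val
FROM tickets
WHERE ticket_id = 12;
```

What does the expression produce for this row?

50

ticket_id = 12: sla_hours=50, age_days=51.
sla_hours=50 vs 4: differ → 50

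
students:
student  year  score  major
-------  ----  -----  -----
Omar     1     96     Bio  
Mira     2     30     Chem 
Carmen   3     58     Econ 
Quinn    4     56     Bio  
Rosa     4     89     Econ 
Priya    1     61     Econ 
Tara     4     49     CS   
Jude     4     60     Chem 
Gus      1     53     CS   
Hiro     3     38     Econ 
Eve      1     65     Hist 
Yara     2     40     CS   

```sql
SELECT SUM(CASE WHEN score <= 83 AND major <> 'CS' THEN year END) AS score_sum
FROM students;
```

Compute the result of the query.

18

student=Omar: ✗
student=Mira: ✓ → 2
student=Carmen: ✓ → 3
student=Quinn: ✓ → 4
student=Rosa: ✗
student=Priya: ✓ → 1
student=Tara: ✗
student=Jude: ✓ → 4
student=Gus: ✗
student=Hiro: ✓ → 3
student=Eve: ✓ → 1
student=Yara: ✗
score_sum = 2 + 3 + 4 + 1 + 4 + 3 + 1 = 18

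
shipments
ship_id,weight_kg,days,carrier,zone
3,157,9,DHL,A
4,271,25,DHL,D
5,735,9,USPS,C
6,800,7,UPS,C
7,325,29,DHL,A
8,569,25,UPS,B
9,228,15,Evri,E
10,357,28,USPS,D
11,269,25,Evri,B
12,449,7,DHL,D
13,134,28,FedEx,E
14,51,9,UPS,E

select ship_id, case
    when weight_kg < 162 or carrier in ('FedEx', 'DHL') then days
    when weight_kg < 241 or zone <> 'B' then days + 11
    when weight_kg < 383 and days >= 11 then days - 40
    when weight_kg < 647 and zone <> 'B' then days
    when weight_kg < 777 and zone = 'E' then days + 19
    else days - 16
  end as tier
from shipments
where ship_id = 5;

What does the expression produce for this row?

ship_id = 5: weight_kg=735, days=9, carrier=USPS, zone=C.
weight_kg < 162 or carrier in ('FedEx', 'DHL') → false
weight_kg < 241 or zone <> 'B' → true → 20

20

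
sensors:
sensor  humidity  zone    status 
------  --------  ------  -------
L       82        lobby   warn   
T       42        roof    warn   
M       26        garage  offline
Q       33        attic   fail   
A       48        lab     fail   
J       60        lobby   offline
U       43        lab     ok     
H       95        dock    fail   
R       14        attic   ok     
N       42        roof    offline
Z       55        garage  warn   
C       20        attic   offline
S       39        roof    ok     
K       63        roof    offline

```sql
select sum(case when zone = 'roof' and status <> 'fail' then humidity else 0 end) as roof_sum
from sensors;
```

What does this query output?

186

sensor=L: ✗
sensor=T: ✓ → 42
sensor=M: ✗
sensor=Q: ✗
sensor=A: ✗
sensor=J: ✗
sensor=U: ✗
sensor=H: ✗
sensor=R: ✗
sensor=N: ✓ → 42
sensor=Z: ✗
sensor=C: ✗
sensor=S: ✓ → 39
sensor=K: ✓ → 63
roof_sum = 42 + 42 + 39 + 63 = 186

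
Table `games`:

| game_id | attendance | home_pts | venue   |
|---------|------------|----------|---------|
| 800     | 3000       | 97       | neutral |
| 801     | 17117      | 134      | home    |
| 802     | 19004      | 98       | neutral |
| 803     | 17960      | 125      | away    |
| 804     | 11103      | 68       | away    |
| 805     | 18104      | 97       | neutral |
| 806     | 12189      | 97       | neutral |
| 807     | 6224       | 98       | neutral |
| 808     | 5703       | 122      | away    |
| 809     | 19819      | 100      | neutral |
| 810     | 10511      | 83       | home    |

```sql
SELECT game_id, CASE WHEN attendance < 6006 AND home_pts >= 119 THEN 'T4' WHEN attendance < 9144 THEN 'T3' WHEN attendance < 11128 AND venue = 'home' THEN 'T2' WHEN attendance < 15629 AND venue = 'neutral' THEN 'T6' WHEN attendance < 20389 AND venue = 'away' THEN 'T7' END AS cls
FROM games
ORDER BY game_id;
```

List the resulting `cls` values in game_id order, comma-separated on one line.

game_id=800: attendance < 9144 → T3
game_id=801: (no match → NULL) → NULL
game_id=802: (no match → NULL) → NULL
game_id=803: attendance < 20389 AND venue = 'away' → T7
game_id=804: attendance < 20389 AND venue = 'away' → T7
game_id=805: (no match → NULL) → NULL
game_id=806: attendance < 15629 AND venue = 'neutral' → T6
game_id=807: attendance < 9144 → T3
game_id=808: attendance < 6006 AND home_pts >= 119 → T4
game_id=809: (no match → NULL) → NULL
game_id=810: attendance < 11128 AND venue = 'home' → T2

T3, NULL, NULL, T7, T7, NULL, T6, T3, T4, NULL, T2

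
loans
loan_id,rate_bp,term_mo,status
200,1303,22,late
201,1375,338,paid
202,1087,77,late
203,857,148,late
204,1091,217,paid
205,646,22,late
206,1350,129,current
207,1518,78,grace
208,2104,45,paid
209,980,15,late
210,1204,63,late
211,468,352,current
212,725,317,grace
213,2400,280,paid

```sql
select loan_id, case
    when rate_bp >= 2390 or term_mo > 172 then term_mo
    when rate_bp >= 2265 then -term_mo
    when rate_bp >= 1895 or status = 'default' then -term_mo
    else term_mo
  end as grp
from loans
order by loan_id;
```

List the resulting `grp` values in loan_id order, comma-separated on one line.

22, 338, 77, 148, 217, 22, 129, 78, -45, 15, 63, 352, 317, 280

loan_id=200: ELSE → 22
loan_id=201: rate_bp >= 2390 or term_mo > 172 → 338
loan_id=202: ELSE → 77
loan_id=203: ELSE → 148
loan_id=204: rate_bp >= 2390 or term_mo > 172 → 217
loan_id=205: ELSE → 22
loan_id=206: ELSE → 129
loan_id=207: ELSE → 78
loan_id=208: rate_bp >= 1895 or status = 'default' → -45
loan_id=209: ELSE → 15
loan_id=210: ELSE → 63
loan_id=211: rate_bp >= 2390 or term_mo > 172 → 352
loan_id=212: rate_bp >= 2390 or term_mo > 172 → 317
loan_id=213: rate_bp >= 2390 or term_mo > 172 → 280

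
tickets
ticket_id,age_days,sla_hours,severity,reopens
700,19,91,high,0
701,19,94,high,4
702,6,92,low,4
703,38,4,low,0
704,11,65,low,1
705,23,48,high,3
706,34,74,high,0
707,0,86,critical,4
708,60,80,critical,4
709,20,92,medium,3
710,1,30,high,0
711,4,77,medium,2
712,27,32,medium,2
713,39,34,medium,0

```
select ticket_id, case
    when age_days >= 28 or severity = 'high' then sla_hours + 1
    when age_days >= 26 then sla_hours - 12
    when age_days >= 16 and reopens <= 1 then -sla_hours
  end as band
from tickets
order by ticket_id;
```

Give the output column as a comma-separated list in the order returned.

ticket_id=700: age_days >= 28 or severity = 'high' → 92
ticket_id=701: age_days >= 28 or severity = 'high' → 95
ticket_id=702: (no match → NULL) → NULL
ticket_id=703: age_days >= 28 or severity = 'high' → 5
ticket_id=704: (no match → NULL) → NULL
ticket_id=705: age_days >= 28 or severity = 'high' → 49
ticket_id=706: age_days >= 28 or severity = 'high' → 75
ticket_id=707: (no match → NULL) → NULL
ticket_id=708: age_days >= 28 or severity = 'high' → 81
ticket_id=709: (no match → NULL) → NULL
ticket_id=710: age_days >= 28 or severity = 'high' → 31
ticket_id=711: (no match → NULL) → NULL
ticket_id=712: age_days >= 26 → 20
ticket_id=713: age_days >= 28 or severity = 'high' → 35

92, 95, NULL, 5, NULL, 49, 75, NULL, 81, NULL, 31, NULL, 20, 35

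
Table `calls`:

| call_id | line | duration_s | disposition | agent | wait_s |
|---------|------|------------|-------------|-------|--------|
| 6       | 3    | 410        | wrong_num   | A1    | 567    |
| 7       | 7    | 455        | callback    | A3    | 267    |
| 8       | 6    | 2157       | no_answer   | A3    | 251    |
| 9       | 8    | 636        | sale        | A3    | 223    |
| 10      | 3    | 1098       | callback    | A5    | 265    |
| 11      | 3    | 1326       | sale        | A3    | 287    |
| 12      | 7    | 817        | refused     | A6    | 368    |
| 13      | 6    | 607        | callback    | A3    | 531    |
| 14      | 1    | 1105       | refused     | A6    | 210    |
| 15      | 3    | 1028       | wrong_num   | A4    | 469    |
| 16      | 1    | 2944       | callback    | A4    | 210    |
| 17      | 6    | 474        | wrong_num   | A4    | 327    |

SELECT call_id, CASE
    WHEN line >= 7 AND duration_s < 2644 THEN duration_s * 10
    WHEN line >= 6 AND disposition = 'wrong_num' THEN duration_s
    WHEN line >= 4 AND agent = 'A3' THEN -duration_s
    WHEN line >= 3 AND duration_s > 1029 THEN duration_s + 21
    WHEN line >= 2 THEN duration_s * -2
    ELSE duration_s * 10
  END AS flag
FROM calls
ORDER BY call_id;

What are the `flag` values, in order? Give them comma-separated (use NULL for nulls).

call_id=6: line >= 2 → -820
call_id=7: line >= 7 AND duration_s < 2644 → 4550
call_id=8: line >= 4 AND agent = 'A3' → -2157
call_id=9: line >= 7 AND duration_s < 2644 → 6360
call_id=10: line >= 3 AND duration_s > 1029 → 1119
call_id=11: line >= 3 AND duration_s > 1029 → 1347
call_id=12: line >= 7 AND duration_s < 2644 → 8170
call_id=13: line >= 4 AND agent = 'A3' → -607
call_id=14: ELSE → 11050
call_id=15: line >= 2 → -2056
call_id=16: ELSE → 29440
call_id=17: line >= 6 AND disposition = 'wrong_num' → 474

-820, 4550, -2157, 6360, 1119, 1347, 8170, -607, 11050, -2056, 29440, 474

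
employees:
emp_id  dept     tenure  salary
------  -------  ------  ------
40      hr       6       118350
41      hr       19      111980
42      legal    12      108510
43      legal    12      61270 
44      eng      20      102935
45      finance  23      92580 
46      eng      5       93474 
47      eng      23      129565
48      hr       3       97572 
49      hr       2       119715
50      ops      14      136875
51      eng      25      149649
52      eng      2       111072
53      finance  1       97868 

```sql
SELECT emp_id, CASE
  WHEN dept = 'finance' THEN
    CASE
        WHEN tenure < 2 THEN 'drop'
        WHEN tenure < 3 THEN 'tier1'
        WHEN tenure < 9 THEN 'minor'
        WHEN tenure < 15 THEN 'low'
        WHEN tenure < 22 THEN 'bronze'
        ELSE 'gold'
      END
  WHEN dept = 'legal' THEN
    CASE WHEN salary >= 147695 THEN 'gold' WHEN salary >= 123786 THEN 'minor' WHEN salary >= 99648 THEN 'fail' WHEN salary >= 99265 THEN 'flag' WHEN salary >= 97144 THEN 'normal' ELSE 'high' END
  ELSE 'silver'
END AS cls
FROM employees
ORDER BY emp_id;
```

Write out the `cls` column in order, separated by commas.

emp_id=40: dept='hr' → outer ELSE → silver
emp_id=41: dept='hr' → outer ELSE → silver
emp_id=42: dept='legal' → inner[salary >= 99648] → fail
emp_id=43: dept='legal' → inner[ELSE] → high
emp_id=44: dept='eng' → outer ELSE → silver
emp_id=45: dept='finance' → inner[ELSE] → gold
emp_id=46: dept='eng' → outer ELSE → silver
emp_id=47: dept='eng' → outer ELSE → silver
emp_id=48: dept='hr' → outer ELSE → silver
emp_id=49: dept='hr' → outer ELSE → silver
emp_id=50: dept='ops' → outer ELSE → silver
emp_id=51: dept='eng' → outer ELSE → silver
emp_id=52: dept='eng' → outer ELSE → silver
emp_id=53: dept='finance' → inner[tenure < 2] → drop

silver, silver, fail, high, silver, gold, silver, silver, silver, silver, silver, silver, silver, drop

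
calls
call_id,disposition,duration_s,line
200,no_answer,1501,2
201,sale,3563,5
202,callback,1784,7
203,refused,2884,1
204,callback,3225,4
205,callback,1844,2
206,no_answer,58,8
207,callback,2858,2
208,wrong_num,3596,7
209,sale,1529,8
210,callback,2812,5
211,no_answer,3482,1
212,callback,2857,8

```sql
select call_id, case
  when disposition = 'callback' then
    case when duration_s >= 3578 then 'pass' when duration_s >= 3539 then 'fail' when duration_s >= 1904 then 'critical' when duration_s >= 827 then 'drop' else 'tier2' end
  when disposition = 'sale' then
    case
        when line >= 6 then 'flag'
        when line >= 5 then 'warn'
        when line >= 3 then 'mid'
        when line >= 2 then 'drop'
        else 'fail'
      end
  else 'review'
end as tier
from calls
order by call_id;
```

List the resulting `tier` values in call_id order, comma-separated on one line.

review, warn, drop, review, critical, drop, review, critical, review, flag, critical, review, critical

call_id=200: disposition='no_answer' → outer ELSE → review
call_id=201: disposition='sale' → inner[line >= 5] → warn
call_id=202: disposition='callback' → inner[duration_s >= 827] → drop
call_id=203: disposition='refused' → outer ELSE → review
call_id=204: disposition='callback' → inner[duration_s >= 1904] → critical
call_id=205: disposition='callback' → inner[duration_s >= 827] → drop
call_id=206: disposition='no_answer' → outer ELSE → review
call_id=207: disposition='callback' → inner[duration_s >= 1904] → critical
call_id=208: disposition='wrong_num' → outer ELSE → review
call_id=209: disposition='sale' → inner[line >= 6] → flag
call_id=210: disposition='callback' → inner[duration_s >= 1904] → critical
call_id=211: disposition='no_answer' → outer ELSE → review
call_id=212: disposition='callback' → inner[duration_s >= 1904] → critical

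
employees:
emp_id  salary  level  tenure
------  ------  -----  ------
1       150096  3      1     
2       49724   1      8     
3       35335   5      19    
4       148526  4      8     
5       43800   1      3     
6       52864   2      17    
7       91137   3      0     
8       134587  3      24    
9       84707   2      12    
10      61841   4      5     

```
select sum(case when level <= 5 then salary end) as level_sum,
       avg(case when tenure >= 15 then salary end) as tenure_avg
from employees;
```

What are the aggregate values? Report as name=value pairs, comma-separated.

[level_sum: level <= 5]
emp_id=1: ✓ → 150096
emp_id=2: ✓ → 49724
emp_id=3: ✓ → 35335
emp_id=4: ✓ → 148526
emp_id=5: ✓ → 43800
emp_id=6: ✓ → 52864
emp_id=7: ✓ → 91137
emp_id=8: ✓ → 134587
emp_id=9: ✓ → 84707
emp_id=10: ✓ → 61841
level_sum = 150096 + 49724 + 35335 + 148526 + 43800 + 52864 + 91137 + 134587 + 84707 + 61841 = 852617
—
[tenure_avg: tenure >= 15]
emp_id=1: ✗
emp_id=2: ✗
emp_id=3: ✓ → 35335
emp_id=4: ✗
emp_id=5: ✗
emp_id=6: ✓ → 52864
emp_id=7: ✗
emp_id=8: ✓ → 134587
emp_id=9: ✗
emp_id=10: ✗
tenure_avg = (35335 + 52864 + 134587) / 3 = 74262

level_sum=852617, tenure_avg=74262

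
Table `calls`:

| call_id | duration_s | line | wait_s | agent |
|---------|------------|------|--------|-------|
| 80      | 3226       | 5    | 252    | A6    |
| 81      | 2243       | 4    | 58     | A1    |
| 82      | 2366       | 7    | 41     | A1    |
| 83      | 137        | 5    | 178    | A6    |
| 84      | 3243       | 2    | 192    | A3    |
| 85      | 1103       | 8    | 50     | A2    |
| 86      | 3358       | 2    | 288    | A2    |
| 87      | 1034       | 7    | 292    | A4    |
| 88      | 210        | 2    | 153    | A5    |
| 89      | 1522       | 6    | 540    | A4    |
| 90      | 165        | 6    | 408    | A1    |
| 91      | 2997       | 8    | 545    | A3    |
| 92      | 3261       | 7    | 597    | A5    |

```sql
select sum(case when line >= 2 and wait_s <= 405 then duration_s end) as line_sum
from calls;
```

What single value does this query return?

call_id=80: ✓ → 3226
call_id=81: ✓ → 2243
call_id=82: ✓ → 2366
call_id=83: ✓ → 137
call_id=84: ✓ → 3243
call_id=85: ✓ → 1103
call_id=86: ✓ → 3358
call_id=87: ✓ → 1034
call_id=88: ✓ → 210
call_id=89: ✗
call_id=90: ✗
call_id=91: ✗
call_id=92: ✗
line_sum = 3226 + 2243 + 2366 + 137 + 3243 + 1103 + 3358 + 1034 + 210 = 16920

16920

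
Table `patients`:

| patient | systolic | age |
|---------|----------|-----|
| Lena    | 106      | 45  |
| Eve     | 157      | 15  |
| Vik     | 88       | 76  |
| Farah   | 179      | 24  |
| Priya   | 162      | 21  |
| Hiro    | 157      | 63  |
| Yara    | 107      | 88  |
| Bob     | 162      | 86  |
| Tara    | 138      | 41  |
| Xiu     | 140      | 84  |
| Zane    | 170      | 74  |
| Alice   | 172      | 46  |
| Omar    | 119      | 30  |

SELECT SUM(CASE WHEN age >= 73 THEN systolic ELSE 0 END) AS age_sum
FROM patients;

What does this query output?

667

patient=Lena: ✗
patient=Eve: ✗
patient=Vik: ✓ → 88
patient=Farah: ✗
patient=Priya: ✗
patient=Hiro: ✗
patient=Yara: ✓ → 107
patient=Bob: ✓ → 162
patient=Tara: ✗
patient=Xiu: ✓ → 140
patient=Zane: ✓ → 170
patient=Alice: ✗
patient=Omar: ✗
age_sum = 88 + 107 + 162 + 140 + 170 = 667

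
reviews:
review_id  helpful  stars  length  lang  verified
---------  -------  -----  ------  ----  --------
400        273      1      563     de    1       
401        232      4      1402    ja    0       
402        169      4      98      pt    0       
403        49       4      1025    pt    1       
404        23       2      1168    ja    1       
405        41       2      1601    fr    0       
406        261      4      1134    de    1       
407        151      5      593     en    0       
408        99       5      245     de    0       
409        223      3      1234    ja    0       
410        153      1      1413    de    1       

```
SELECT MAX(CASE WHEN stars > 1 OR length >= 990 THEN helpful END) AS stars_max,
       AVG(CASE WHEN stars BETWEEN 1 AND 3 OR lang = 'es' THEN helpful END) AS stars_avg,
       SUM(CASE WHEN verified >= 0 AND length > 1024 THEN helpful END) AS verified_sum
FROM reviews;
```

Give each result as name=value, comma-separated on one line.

[stars_max: stars > 1 OR length >= 990]
review_id=400: ✗
review_id=401: ✓ → 232
review_id=402: ✓ → 169
review_id=403: ✓ → 49
review_id=404: ✓ → 23
review_id=405: ✓ → 41
review_id=406: ✓ → 261
review_id=407: ✓ → 151
review_id=408: ✓ → 99
review_id=409: ✓ → 223
review_id=410: ✓ → 153
stars_max = MAX(232, 169, 49, 23, 41, 261, 151, 99, 223, 153) = 261
—
[stars_avg: stars BETWEEN 1 AND 3 OR lang = 'es']
review_id=400: ✓ → 273
review_id=401: ✗
review_id=402: ✗
review_id=403: ✗
review_id=404: ✓ → 23
review_id=405: ✓ → 41
review_id=406: ✗
review_id=407: ✗
review_id=408: ✗
review_id=409: ✓ → 223
review_id=410: ✓ → 153
stars_avg = (273 + 23 + 41 + 223 + 153) / 5 = 142.6
—
[verified_sum: verified >= 0 AND length > 1024]
review_id=400: ✗
review_id=401: ✓ → 232
review_id=402: ✗
review_id=403: ✓ → 49
review_id=404: ✓ → 23
review_id=405: ✓ → 41
review_id=406: ✓ → 261
review_id=407: ✗
review_id=408: ✗
review_id=409: ✓ → 223
review_id=410: ✓ → 153
verified_sum = 232 + 49 + 23 + 41 + 261 + 223 + 153 = 982

stars_max=261, stars_avg=142.6, verified_sum=982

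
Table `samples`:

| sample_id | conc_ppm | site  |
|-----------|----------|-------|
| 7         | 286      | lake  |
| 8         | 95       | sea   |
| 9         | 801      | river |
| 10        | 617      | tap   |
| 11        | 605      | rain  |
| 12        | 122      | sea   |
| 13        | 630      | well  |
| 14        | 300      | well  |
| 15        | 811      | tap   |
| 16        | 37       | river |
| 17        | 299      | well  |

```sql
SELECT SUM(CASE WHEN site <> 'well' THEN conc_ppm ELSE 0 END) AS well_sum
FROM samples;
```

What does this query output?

sample_id=7: ✓ → 286
sample_id=8: ✓ → 95
sample_id=9: ✓ → 801
sample_id=10: ✓ → 617
sample_id=11: ✓ → 605
sample_id=12: ✓ → 122
sample_id=13: ✗
sample_id=14: ✗
sample_id=15: ✓ → 811
sample_id=16: ✓ → 37
sample_id=17: ✗
well_sum = 286 + 95 + 801 + 617 + 605 + 122 + 811 + 37 = 3374

3374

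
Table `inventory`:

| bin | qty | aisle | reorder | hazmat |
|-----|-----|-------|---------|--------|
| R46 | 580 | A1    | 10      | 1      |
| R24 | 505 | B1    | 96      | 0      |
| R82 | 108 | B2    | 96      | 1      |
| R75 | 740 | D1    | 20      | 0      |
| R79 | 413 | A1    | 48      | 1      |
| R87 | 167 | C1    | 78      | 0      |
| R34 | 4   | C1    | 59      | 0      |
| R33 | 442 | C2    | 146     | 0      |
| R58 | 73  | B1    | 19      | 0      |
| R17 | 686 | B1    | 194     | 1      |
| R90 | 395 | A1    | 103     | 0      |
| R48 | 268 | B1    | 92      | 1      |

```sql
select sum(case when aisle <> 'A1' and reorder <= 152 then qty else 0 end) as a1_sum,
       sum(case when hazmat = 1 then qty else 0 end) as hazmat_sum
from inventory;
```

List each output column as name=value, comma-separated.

a1_sum=2307, hazmat_sum=2055

[a1_sum: aisle <> 'A1' and reorder <= 152]
bin=R46: ✗
bin=R24: ✓ → 505
bin=R82: ✓ → 108
bin=R75: ✓ → 740
bin=R79: ✗
bin=R87: ✓ → 167
bin=R34: ✓ → 4
bin=R33: ✓ → 442
bin=R58: ✓ → 73
bin=R17: ✗
bin=R90: ✗
bin=R48: ✓ → 268
a1_sum = 505 + 108 + 740 + 167 + 4 + 442 + 73 + 268 = 2307
—
[hazmat_sum: hazmat = 1]
bin=R46: ✓ → 580
bin=R24: ✗
bin=R82: ✓ → 108
bin=R75: ✗
bin=R79: ✓ → 413
bin=R87: ✗
bin=R34: ✗
bin=R33: ✗
bin=R58: ✗
bin=R17: ✓ → 686
bin=R90: ✗
bin=R48: ✓ → 268
hazmat_sum = 580 + 108 + 413 + 686 + 268 = 2055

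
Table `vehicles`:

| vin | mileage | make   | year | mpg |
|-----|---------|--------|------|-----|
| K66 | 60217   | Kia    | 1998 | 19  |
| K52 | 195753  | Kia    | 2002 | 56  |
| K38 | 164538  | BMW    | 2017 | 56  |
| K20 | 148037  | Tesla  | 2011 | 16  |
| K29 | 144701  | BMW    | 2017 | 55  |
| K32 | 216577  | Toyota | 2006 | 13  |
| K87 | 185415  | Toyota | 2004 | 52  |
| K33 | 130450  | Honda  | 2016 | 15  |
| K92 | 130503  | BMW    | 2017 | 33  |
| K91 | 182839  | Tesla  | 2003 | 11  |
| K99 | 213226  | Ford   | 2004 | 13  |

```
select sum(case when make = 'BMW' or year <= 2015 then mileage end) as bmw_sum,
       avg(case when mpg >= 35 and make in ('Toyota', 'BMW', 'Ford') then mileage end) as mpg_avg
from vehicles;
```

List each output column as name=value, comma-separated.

[bmw_sum: make = 'BMW' or year <= 2015]
vin=K66: ✓ → 60217
vin=K52: ✓ → 195753
vin=K38: ✓ → 164538
vin=K20: ✓ → 148037
vin=K29: ✓ → 144701
vin=K32: ✓ → 216577
vin=K87: ✓ → 185415
vin=K33: ✗
vin=K92: ✓ → 130503
vin=K91: ✓ → 182839
vin=K99: ✓ → 213226
bmw_sum = 60217 + 195753 + 164538 + 148037 + 144701 + 216577 + 185415 + 130503 + 182839 + 213226 = 1641806
—
[mpg_avg: mpg >= 35 and make in ('Toyota', 'BMW', 'Ford')]
vin=K66: ✗
vin=K52: ✗
vin=K38: ✓ → 164538
vin=K20: ✗
vin=K29: ✓ → 144701
vin=K32: ✗
vin=K87: ✓ → 185415
vin=K33: ✗
vin=K92: ✗
vin=K91: ✗
vin=K99: ✗
mpg_avg = (164538 + 144701 + 185415) / 3 = 164884.6666666667

bmw_sum=1641806, mpg_avg=164884.6666666667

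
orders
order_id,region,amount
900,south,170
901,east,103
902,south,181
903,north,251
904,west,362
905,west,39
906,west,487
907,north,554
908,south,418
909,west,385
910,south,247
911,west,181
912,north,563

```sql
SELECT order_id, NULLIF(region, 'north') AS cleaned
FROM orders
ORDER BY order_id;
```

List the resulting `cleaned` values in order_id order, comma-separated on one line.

order_id=900: region=south vs north: differ → south
order_id=901: region=east vs north: differ → east
order_id=902: region=south vs north: differ → south
order_id=903: region=north vs north: equal → NULL
order_id=904: region=west vs north: differ → west
order_id=905: region=west vs north: differ → west
order_id=906: region=west vs north: differ → west
order_id=907: region=north vs north: equal → NULL
order_id=908: region=south vs north: differ → south
order_id=909: region=west vs north: differ → west
order_id=910: region=south vs north: differ → south
order_id=911: region=west vs north: differ → west
order_id=912: region=north vs north: equal → NULL

south, east, south, NULL, west, west, west, NULL, south, west, south, west, NULL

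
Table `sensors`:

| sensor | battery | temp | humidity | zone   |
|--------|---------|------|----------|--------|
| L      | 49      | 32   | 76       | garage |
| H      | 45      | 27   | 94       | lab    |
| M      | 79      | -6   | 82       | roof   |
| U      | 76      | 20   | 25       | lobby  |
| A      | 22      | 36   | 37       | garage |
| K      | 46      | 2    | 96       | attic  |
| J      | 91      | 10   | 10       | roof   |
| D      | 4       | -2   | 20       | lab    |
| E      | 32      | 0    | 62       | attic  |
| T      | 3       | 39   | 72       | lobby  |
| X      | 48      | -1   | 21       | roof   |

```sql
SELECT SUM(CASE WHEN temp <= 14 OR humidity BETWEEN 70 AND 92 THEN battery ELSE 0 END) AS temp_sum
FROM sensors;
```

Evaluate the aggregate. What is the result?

352

sensor=L: ✓ → 49
sensor=H: ✗
sensor=M: ✓ → 79
sensor=U: ✗
sensor=A: ✗
sensor=K: ✓ → 46
sensor=J: ✓ → 91
sensor=D: ✓ → 4
sensor=E: ✓ → 32
sensor=T: ✓ → 3
sensor=X: ✓ → 48
temp_sum = 49 + 79 + 46 + 91 + 4 + 32 + 3 + 48 = 352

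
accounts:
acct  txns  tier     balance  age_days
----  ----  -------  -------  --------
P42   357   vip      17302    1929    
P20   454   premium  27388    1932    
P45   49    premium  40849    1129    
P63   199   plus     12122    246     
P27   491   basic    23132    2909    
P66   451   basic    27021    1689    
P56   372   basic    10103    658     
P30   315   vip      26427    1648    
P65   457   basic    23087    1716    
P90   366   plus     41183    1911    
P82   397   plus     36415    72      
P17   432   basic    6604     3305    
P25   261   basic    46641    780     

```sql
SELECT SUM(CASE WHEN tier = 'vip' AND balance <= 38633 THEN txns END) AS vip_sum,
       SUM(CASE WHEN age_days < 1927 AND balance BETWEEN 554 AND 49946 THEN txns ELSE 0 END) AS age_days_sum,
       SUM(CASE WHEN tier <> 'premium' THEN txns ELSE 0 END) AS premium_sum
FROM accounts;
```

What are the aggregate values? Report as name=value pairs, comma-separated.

[vip_sum: tier = 'vip' AND balance <= 38633]
acct=P42: ✓ → 357
acct=P20: ✗
acct=P45: ✗
acct=P63: ✗
acct=P27: ✗
acct=P66: ✗
acct=P56: ✗
acct=P30: ✓ → 315
acct=P65: ✗
acct=P90: ✗
acct=P82: ✗
acct=P17: ✗
acct=P25: ✗
vip_sum = 357 + 315 = 672
—
[age_days_sum: age_days < 1927 AND balance BETWEEN 554 AND 49946]
acct=P42: ✗
acct=P20: ✗
acct=P45: ✓ → 49
acct=P63: ✓ → 199
acct=P27: ✗
acct=P66: ✓ → 451
acct=P56: ✓ → 372
acct=P30: ✓ → 315
acct=P65: ✓ → 457
acct=P90: ✓ → 366
acct=P82: ✓ → 397
acct=P17: ✗
acct=P25: ✓ → 261
age_days_sum = 49 + 199 + 451 + 372 + 315 + 457 + 366 + 397 + 261 = 2867
—
[premium_sum: tier <> 'premium']
acct=P42: ✓ → 357
acct=P20: ✗
acct=P45: ✗
acct=P63: ✓ → 199
acct=P27: ✓ → 491
acct=P66: ✓ → 451
acct=P56: ✓ → 372
acct=P30: ✓ → 315
acct=P65: ✓ → 457
acct=P90: ✓ → 366
acct=P82: ✓ → 397
acct=P17: ✓ → 432
acct=P25: ✓ → 261
premium_sum = 357 + 199 + 491 + 451 + 372 + 315 + 457 + 366 + 397 + 432 + 261 = 4098

vip_sum=672, age_days_sum=2867, premium_sum=4098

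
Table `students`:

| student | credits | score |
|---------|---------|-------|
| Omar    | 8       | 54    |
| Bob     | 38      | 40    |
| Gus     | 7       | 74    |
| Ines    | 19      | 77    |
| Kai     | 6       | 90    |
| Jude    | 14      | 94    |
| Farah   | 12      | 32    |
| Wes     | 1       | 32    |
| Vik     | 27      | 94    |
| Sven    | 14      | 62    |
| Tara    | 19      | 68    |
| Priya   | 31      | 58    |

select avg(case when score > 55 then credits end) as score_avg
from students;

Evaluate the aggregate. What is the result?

17.125

student=Omar: ✗
student=Bob: ✗
student=Gus: ✓ → 7
student=Ines: ✓ → 19
student=Kai: ✓ → 6
student=Jude: ✓ → 14
student=Farah: ✗
student=Wes: ✗
student=Vik: ✓ → 27
student=Sven: ✓ → 14
student=Tara: ✓ → 19
student=Priya: ✓ → 31
score_avg = (7 + 19 + 6 + 14 + 27 + 14 + 19 + 31) / 8 = 17.125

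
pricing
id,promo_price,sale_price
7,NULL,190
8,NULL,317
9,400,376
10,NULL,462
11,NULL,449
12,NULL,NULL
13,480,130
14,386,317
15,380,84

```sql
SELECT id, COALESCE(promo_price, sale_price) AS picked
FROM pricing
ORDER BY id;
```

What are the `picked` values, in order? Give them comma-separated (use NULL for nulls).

190, 317, 400, 462, 449, NULL, 480, 386, 380

id=7: promo_price=NULL, sale_price=190 → 190
id=8: promo_price=NULL, sale_price=317 → 317
id=9: promo_price=400 → 400
id=10: promo_price=NULL, sale_price=462 → 462
id=11: promo_price=NULL, sale_price=449 → 449
id=12: promo_price=NULL, sale_price=NULL (all NULL) → NULL
id=13: promo_price=480 → 480
id=14: promo_price=386 → 386
id=15: promo_price=380 → 380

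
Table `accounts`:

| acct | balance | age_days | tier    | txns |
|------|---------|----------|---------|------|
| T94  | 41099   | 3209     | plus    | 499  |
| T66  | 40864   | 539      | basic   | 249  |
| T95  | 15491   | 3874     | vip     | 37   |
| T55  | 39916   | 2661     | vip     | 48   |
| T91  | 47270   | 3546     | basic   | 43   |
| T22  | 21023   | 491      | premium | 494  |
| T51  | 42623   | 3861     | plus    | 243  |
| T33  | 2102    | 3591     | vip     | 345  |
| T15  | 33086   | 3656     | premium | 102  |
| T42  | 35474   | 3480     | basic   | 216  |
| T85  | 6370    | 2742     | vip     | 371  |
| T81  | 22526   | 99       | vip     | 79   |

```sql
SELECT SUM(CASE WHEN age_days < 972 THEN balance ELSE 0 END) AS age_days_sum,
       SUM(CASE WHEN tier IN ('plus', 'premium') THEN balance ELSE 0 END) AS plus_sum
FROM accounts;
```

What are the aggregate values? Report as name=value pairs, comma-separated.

age_days_sum=84413, plus_sum=137831

[age_days_sum: age_days < 972]
acct=T94: ✗
acct=T66: ✓ → 40864
acct=T95: ✗
acct=T55: ✗
acct=T91: ✗
acct=T22: ✓ → 21023
acct=T51: ✗
acct=T33: ✗
acct=T15: ✗
acct=T42: ✗
acct=T85: ✗
acct=T81: ✓ → 22526
age_days_sum = 40864 + 21023 + 22526 = 84413
—
[plus_sum: tier IN ('plus', 'premium')]
acct=T94: ✓ → 41099
acct=T66: ✗
acct=T95: ✗
acct=T55: ✗
acct=T91: ✗
acct=T22: ✓ → 21023
acct=T51: ✓ → 42623
acct=T33: ✗
acct=T15: ✓ → 33086
acct=T42: ✗
acct=T85: ✗
acct=T81: ✗
plus_sum = 41099 + 21023 + 42623 + 33086 = 137831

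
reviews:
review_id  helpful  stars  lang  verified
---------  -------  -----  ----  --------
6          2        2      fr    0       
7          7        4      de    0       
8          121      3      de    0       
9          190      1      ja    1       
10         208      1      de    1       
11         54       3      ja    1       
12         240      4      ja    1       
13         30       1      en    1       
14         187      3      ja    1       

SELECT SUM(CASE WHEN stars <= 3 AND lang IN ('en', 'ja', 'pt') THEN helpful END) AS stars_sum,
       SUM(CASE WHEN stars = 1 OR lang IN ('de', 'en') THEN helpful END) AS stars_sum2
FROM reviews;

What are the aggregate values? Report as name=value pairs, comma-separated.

[stars_sum: stars <= 3 AND lang IN ('en', 'ja', 'pt')]
review_id=6: ✗
review_id=7: ✗
review_id=8: ✗
review_id=9: ✓ → 190
review_id=10: ✗
review_id=11: ✓ → 54
review_id=12: ✗
review_id=13: ✓ → 30
review_id=14: ✓ → 187
stars_sum = 190 + 54 + 30 + 187 = 461
—
[stars_sum2: stars = 1 OR lang IN ('de', 'en')]
review_id=6: ✗
review_id=7: ✓ → 7
review_id=8: ✓ → 121
review_id=9: ✓ → 190
review_id=10: ✓ → 208
review_id=11: ✗
review_id=12: ✗
review_id=13: ✓ → 30
review_id=14: ✗
stars_sum2 = 7 + 121 + 190 + 208 + 30 = 556

stars_sum=461, stars_sum2=556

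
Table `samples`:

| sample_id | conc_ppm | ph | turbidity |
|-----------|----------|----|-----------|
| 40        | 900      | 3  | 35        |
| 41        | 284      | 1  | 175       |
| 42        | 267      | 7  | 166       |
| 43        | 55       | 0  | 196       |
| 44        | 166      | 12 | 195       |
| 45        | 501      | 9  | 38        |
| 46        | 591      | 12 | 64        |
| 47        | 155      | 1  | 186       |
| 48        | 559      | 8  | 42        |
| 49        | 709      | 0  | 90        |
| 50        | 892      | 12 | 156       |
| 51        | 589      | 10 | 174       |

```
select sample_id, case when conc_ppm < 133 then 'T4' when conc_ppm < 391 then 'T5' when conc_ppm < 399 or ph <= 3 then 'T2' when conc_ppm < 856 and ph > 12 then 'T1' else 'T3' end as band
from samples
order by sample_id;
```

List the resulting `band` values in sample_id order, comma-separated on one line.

T2, T5, T5, T4, T5, T3, T3, T5, T3, T2, T3, T3

sample_id=40: conc_ppm < 399 or ph <= 3 → T2
sample_id=41: conc_ppm < 391 → T5
sample_id=42: conc_ppm < 391 → T5
sample_id=43: conc_ppm < 133 → T4
sample_id=44: conc_ppm < 391 → T5
sample_id=45: ELSE → T3
sample_id=46: ELSE → T3
sample_id=47: conc_ppm < 391 → T5
sample_id=48: ELSE → T3
sample_id=49: conc_ppm < 399 or ph <= 3 → T2
sample_id=50: ELSE → T3
sample_id=51: ELSE → T3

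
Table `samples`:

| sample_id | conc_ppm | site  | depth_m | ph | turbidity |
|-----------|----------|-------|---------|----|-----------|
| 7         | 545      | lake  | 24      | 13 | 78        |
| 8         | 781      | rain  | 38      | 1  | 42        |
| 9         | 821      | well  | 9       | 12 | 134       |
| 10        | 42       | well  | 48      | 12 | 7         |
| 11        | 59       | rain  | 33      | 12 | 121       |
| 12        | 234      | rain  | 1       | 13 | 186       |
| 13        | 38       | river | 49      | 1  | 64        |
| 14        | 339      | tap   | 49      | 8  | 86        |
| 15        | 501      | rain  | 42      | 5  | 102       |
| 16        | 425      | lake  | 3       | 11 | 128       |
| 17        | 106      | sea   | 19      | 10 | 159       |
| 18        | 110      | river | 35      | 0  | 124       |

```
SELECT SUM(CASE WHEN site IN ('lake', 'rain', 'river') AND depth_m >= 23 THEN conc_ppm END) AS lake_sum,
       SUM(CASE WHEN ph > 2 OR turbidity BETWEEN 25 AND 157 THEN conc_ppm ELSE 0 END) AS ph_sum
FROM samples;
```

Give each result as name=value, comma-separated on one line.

[lake_sum: site IN ('lake', 'rain', 'river') AND depth_m >= 23]
sample_id=7: ✓ → 545
sample_id=8: ✓ → 781
sample_id=9: ✗
sample_id=10: ✗
sample_id=11: ✓ → 59
sample_id=12: ✗
sample_id=13: ✓ → 38
sample_id=14: ✗
sample_id=15: ✓ → 501
sample_id=16: ✗
sample_id=17: ✗
sample_id=18: ✓ → 110
lake_sum = 545 + 781 + 59 + 38 + 501 + 110 = 2034
—
[ph_sum: ph > 2 OR turbidity BETWEEN 25 AND 157]
sample_id=7: ✓ → 545
sample_id=8: ✓ → 781
sample_id=9: ✓ → 821
sample_id=10: ✓ → 42
sample_id=11: ✓ → 59
sample_id=12: ✓ → 234
sample_id=13: ✓ → 38
sample_id=14: ✓ → 339
sample_id=15: ✓ → 501
sample_id=16: ✓ → 425
sample_id=17: ✓ → 106
sample_id=18: ✓ → 110
ph_sum = 545 + 781 + 821 + 42 + 59 + 234 + 38 + 339 + 501 + 425 + 106 + 110 = 4001

lake_sum=2034, ph_sum=4001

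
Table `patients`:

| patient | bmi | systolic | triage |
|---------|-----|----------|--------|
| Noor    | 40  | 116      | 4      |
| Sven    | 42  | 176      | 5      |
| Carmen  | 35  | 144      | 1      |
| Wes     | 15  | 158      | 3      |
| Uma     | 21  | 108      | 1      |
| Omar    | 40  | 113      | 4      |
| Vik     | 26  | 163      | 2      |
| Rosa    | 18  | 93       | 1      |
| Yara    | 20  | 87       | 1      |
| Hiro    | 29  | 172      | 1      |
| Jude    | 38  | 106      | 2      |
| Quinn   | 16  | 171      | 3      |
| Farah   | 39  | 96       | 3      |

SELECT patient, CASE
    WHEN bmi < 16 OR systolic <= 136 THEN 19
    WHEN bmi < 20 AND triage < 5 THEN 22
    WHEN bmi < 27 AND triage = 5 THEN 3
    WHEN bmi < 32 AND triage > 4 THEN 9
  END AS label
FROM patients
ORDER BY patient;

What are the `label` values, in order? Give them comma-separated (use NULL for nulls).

NULL, 19, NULL, 19, 19, 19, 22, 19, NULL, 19, NULL, 19, 19

patient=Carmen: (no match → NULL) → NULL
patient=Farah: bmi < 16 OR systolic <= 136 → 19
patient=Hiro: (no match → NULL) → NULL
patient=Jude: bmi < 16 OR systolic <= 136 → 19
patient=Noor: bmi < 16 OR systolic <= 136 → 19
patient=Omar: bmi < 16 OR systolic <= 136 → 19
patient=Quinn: bmi < 20 AND triage < 5 → 22
patient=Rosa: bmi < 16 OR systolic <= 136 → 19
patient=Sven: (no match → NULL) → NULL
patient=Uma: bmi < 16 OR systolic <= 136 → 19
patient=Vik: (no match → NULL) → NULL
patient=Wes: bmi < 16 OR systolic <= 136 → 19
patient=Yara: bmi < 16 OR systolic <= 136 → 19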